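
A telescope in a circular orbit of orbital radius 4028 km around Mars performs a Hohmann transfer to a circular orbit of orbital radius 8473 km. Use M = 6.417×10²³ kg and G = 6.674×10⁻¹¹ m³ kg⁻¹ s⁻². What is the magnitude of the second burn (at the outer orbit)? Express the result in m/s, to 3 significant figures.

Δv ≈ 443 m/s

μ = GM = 6.674×10⁻¹¹ × 6.417×10²³ = 4.283×10¹³ m³/s².
r₁ = 4028 km = 4.028×10⁶ m.
r₂ = 8473 km = 8.473×10⁶ m.
Transfer ellipse a_t = (r₁ + r₂)/2 = 6.250×10⁶ m.
At r₁: circular v_c1 = √(μ/r₁) = 3261 m/s; transfer-periapsis v_p = √[μ(2/r₁ − 1/a_t)] = 3796 m/s.
At r₂: circular v_c2 = √(μ/r₂) = 2248 m/s; transfer-apoapsis v_a = √[μ(2/r₂ − 1/a_t)] = 1805 m/s.
Δv₂ = v_c2 − v_a = 443.4 m/s.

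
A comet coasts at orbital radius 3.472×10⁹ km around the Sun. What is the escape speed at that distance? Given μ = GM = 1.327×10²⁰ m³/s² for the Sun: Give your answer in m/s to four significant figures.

v_esc ≈ 8743 m/s

r = 3.472×10⁹ km = 3.472×10¹² m.
Escape speed v_esc = √(2μ/r) = √(2 × 1.327×10²⁰ / 3.472×10¹²) = √(7.644×10⁷) = 8743 m/s.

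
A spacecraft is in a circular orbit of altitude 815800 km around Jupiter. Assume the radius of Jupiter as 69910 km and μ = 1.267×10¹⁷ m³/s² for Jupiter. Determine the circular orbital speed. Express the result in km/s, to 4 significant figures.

r = 69910 + 815800 = 885710 km = 8.8571×10⁸ m.
For a circular orbit v = √(μ/r) = √(1.267×10¹⁷ / 8.857×10⁸) = √(1.430×10⁸) = 11960 m/s.
That is 11.96 km/s.

v ≈ 11.96 km/s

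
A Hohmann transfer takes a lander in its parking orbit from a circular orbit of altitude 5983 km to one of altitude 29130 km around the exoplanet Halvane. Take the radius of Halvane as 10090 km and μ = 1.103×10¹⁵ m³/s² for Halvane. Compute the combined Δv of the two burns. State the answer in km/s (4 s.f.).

r₁ = 10090 + 5983 = 16073 km = 1.6073×10⁷ m.
r₂ = 10090 + 29130 = 39220 km = 3.9220×10⁷ m.
Transfer ellipse a_t = (r₁ + r₂)/2 = 2.765×10⁷ m.
At r₁: circular v_c1 = √(μ/r₁) = 8284 m/s; transfer-periapsis v_p = √[μ(2/r₁ − 1/a_t)] = 9867 m/s.
Δv₁ = v_p − v_c1 = 1583 m/s.
At r₂: circular v_c2 = √(μ/r₂) = 5303 m/s; transfer-apoapsis v_a = √[μ(2/r₂ − 1/a_t)] = 4044 m/s.
Δv₂ = v_c2 − v_a = 1260 m/s.
Total Δv = Δv₁ + Δv₂ = 2842 m/s = 2.842 km/s.

Δv_total ≈ 2.842 km/s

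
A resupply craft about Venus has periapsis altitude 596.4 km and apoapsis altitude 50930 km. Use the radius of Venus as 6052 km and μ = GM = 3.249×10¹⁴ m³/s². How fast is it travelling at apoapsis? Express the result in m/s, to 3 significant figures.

r_p = 6052 + 596.4 = 6648.4 km = 6.6484×10⁶ m.
r_a = 6052 + 50930 = 56982 km = 5.6982×10⁷ m.
Semi-major axis a = (r_p + r_a)/2 = 31815 km = 3.182×10⁷ m.
Vis-viva: v² = μ(2/r − 1/a) = 3.249×10¹⁴ × (3.510×10⁻⁸ − 3.143×10⁻⁸) = 1.192×10⁶ m²/s².
v = 1092 m/s.

v ≈ 1090 m/s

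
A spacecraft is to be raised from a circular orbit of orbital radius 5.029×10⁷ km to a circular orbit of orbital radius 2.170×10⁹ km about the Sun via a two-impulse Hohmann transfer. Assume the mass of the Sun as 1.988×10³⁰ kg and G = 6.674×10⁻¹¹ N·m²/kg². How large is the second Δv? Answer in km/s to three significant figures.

Δv ≈ 6.16 km/s

μ = GM = 6.674×10⁻¹¹ × 1.988×10³⁰ = 1.327×10²⁰ m³/s².
r₁ = 5.029×10⁷ km = 5.029×10¹⁰ m.
r₂ = 2.170×10⁹ km = 2.170×10¹² m.
Transfer ellipse a_t = (r₁ + r₂)/2 = 1.110×10¹² m.
At r₁: circular v_c1 = √(μ/r₁) = 51360 m/s; transfer-perihelion v_p = √[μ(2/r₁ − 1/a_t)] = 71810 m/s.
At r₂: circular v_c2 = √(μ/r₂) = 7819 m/s; transfer-aphelion v_a = √[μ(2/r₂ − 1/a_t)] = 1664 m/s.
Δv₂ = v_c2 − v_a = 6155 m/s.
= 6.155 km/s.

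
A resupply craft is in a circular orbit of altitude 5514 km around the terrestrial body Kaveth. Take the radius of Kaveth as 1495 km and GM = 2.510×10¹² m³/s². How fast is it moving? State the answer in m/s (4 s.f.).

r = 1495 + 5514 = 7009.0 km = 7.0090×10⁶ m.
For a circular orbit v = √(μ/r) = √(2.510×10¹² / 7.009×10⁶) = √(3.581×10⁵) = 598.4 m/s.

v ≈ 598.4 m/s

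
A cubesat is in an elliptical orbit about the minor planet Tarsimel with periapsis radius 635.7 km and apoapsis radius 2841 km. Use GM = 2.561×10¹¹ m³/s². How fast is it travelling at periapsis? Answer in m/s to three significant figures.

Semi-major axis a = (r_p + r_a)/2 = 1738.3 km = 1.738×10⁶ m.
Vis-viva: v² = μ(2/r − 1/a) = 2.561×10¹¹ × (3.146×10⁻⁶ − 5.753×10⁻⁷) = 6.584×10⁵ m²/s².
v = 811.4 m/s.

v ≈ 811 m/s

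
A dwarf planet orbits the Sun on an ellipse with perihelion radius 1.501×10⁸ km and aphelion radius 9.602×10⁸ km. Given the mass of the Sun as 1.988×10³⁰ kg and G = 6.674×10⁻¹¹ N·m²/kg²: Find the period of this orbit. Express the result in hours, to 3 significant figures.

μ = GM = 6.674×10⁻¹¹ × 1.988×10³⁰ = 1.327×10²⁰ m³/s².
Semi-major axis a = (r_p + r_a)/2 = (1.5010×10⁸ + 9.6020×10⁸)/2 = 5.5515×10⁸ km = 5.552×10¹¹ m.
By Kepler's third law T = 2π√(a³/μ) = 2π × 3.591×10⁷ = 2.256×10⁸ s.
= 62670 hours.

T ≈ 62700 hours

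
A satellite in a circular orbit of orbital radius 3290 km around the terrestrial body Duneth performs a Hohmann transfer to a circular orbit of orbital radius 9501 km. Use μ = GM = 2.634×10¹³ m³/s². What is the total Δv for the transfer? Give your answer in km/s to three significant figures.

Δv_total ≈ 1.09 km/s

r₁ = 3290 km = 3.290×10⁶ m.
r₂ = 9501 km = 9.501×10⁶ m.
Transfer ellipse a_t = (r₁ + r₂)/2 = 6.396×10⁶ m.
At r₁: circular v_c1 = √(μ/r₁) = 2830 m/s; transfer-periapsis v_p = √[μ(2/r₁ − 1/a_t)] = 3449 m/s.
Δv₁ = v_p − v_c1 = 619.2 m/s.
At r₂: circular v_c2 = √(μ/r₂) = 1665 m/s; transfer-apoapsis v_a = √[μ(2/r₂ − 1/a_t)] = 1194 m/s.
Δv₂ = v_c2 − v_a = 470.8 m/s.
Total Δv = Δv₁ + Δv₂ = 1090 m/s = 1.090 km/s.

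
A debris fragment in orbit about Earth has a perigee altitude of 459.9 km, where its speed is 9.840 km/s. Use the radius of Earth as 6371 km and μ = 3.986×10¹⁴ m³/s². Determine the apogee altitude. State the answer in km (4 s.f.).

apogee altitude ≈ 26900 km

r_p = 6371 + 459.9 = 6830.9 km = 6.831×10⁶ m.
Specific energy ε = v²/2 − μ/r = -9.940×10⁶ J/kg, so a = −μ/(2ε) = 2.005×10⁷ m.
The apsides satisfy r_p + r_a = 2a, so the apogee radius is 2a − r_p = 3.327×10⁷ m = 33271 km.
Apogee altitude = 33271 − 6371 = 26900 km.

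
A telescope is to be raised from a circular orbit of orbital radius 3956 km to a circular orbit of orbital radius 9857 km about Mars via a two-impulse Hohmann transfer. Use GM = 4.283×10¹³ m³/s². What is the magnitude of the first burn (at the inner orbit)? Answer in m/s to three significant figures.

r₁ = 3956 km = 3.956×10⁶ m.
r₂ = 9857 km = 9.857×10⁶ m.
Transfer ellipse a_t = (r₁ + r₂)/2 = 6.906×10⁶ m.
At r₁: circular v_c1 = √(μ/r₁) = 3290 m/s; transfer-periapsis v_p = √[μ(2/r₁ − 1/a_t)] = 3931 m/s.
Δv₁ = v_p − v_c1 = 640.5 m/s.

Δv ≈ 640 m/s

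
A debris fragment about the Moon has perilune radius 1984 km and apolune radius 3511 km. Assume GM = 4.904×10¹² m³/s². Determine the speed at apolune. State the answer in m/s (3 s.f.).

Semi-major axis a = (r_p + r_a)/2 = 2747.5 km = 2.748×10⁶ m.
Vis-viva: v² = μ(2/r − 1/a) = 4.904×10¹² × (5.696×10⁻⁷ − 3.640×10⁻⁷) = 1.009×10⁶ m²/s².
v = 1004 m/s.

v ≈ 1000 m/s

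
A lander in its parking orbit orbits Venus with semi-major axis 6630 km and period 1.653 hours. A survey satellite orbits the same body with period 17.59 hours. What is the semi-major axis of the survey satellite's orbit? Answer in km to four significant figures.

a₂ ≈ 32080 km

Kepler's third law: a³ ∝ T², so a₂ = a₁ (T₂/T₁)^(2/3).
T₂/T₁ = 10.64, (T₂/T₁)^(2/3) = 4.838.
a₂ = 6630 × 4.838 = 32080 km.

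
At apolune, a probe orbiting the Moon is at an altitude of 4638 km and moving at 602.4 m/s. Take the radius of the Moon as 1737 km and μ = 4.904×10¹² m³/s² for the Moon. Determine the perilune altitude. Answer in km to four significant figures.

perilune altitude ≈ 230.8 km

r_a = 1737 + 4638 = 6375.0 km = 6.375×10⁶ m.
Specific energy ε = v²/2 − μ/r = -5.878×10⁵ J/kg, so a = −μ/(2ε) = 4.171×10⁶ m.
The apsides satisfy r_p + r_a = 2a, so the perilune radius is 2a − r_a = 1.968×10⁶ m = 1967.8 km.
Perilune altitude = 1967.8 − 1737 = 230.80 km.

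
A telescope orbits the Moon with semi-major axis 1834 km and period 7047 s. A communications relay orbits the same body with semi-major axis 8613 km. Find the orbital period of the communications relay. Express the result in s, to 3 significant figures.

Kepler's third law: T² ∝ a³, so T₂ = T₁ (a₂/a₁)^(3/2).
a₂/a₁ = 4.696, (a₂/a₁)^(3/2) = 10.18.
T₂ = 7047 × 10.18 = 71720 s.

T₂ ≈ 71700 s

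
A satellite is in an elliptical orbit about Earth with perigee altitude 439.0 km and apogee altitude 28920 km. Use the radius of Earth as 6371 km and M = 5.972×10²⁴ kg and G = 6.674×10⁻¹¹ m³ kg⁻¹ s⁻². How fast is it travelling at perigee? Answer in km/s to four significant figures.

v ≈ 9.906 km/s

μ = GM = 6.674×10⁻¹¹ × 5.972×10²⁴ = 3.986×10¹⁴ m³/s².
r_p = 6371 + 439.0 = 6810.0 km = 6.8100×10⁶ m.
r_a = 6371 + 28920 = 35291 km = 3.5291×10⁷ m.
Semi-major axis a = (r_p + r_a)/2 = 21050 km = 2.105×10⁷ m.
Vis-viva: v² = μ(2/r − 1/a) = 3.986×10¹⁴ × (2.937×10⁻⁷ − 4.750×10⁻⁸) = 9.812×10⁷ m²/s².
v = 9906 m/s = 9.906 km/s.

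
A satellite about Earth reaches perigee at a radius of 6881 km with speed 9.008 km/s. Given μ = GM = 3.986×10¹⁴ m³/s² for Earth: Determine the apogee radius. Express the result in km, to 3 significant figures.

apogee radius ≈ 16100 km

r_p = 6.881×10⁶ m.
Specific energy ε = v²/2 − μ/r = -1.736×10⁷ J/kg, so a = −μ/(2ε) = 1.148×10⁷ m.
The apsides satisfy r_p + r_a = 2a, so the apogee radius is 2a − r_p = 1.609×10⁷ m = 16086 km.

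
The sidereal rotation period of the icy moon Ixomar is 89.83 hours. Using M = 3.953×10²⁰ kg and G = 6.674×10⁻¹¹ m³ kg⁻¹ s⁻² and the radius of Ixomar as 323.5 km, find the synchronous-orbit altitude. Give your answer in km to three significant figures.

μ = GM = 6.674×10⁻¹¹ × 3.953×10²⁰ = 2.638×10¹⁰ m³/s².
T = 89.83 hours = 3.234×10⁵ s.
A synchronous orbit has period T, so by Kepler's third law a = (μT²/4π²)^(1/3).
μT²/4π² = 2.638×10¹⁰ × (3.234×10⁵)² / 39.48 = 6.989×10¹⁹ m³.
a = 4.119×10⁶ m = 4119.1 km.
Altitude h = a − R = 4119.1 − 323.5 = 3795.6 km.

h_sync ≈ 3800 km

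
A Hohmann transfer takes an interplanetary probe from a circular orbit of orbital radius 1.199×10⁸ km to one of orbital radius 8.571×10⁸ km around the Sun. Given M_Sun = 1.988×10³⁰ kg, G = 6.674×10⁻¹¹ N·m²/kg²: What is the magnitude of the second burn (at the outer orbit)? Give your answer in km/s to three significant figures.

Δv ≈ 6.28 km/s

μ = GM = 6.674×10⁻¹¹ × 1.988×10³⁰ = 1.327×10²⁰ m³/s².
r₁ = 1.199×10⁸ km = 1.199×10¹¹ m.
r₂ = 8.571×10⁸ km = 8.571×10¹¹ m.
Transfer ellipse a_t = (r₁ + r₂)/2 = 4.885×10¹¹ m.
At r₁: circular v_c1 = √(μ/r₁) = 33270 m/s; transfer-perihelion v_p = √[μ(2/r₁ − 1/a_t)] = 44060 m/s.
At r₂: circular v_c2 = √(μ/r₂) = 12440 m/s; transfer-aphelion v_a = √[μ(2/r₂ − 1/a_t)] = 6164 m/s.
Δv₂ = v_c2 − v_a = 6278 m/s.
= 6.278 km/s.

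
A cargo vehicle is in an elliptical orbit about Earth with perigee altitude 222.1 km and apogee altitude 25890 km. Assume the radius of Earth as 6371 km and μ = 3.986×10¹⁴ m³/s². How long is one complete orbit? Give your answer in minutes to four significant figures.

r_p = 6371 + 222.1 = 6593.1 km = 6.5931×10⁶ m.
r_a = 6371 + 25890 = 32261 km = 3.2261×10⁷ m.
Semi-major axis a = (r_p + r_a)/2 = (6593.1 + 32261)/2 = 19427 km = 1.943×10⁷ m.
By Kepler's third law T = 2π√(a³/μ) = 2π × 4.289×10³ = 2.695×10⁴ s.
= 449.1 minutes.

T ≈ 449.1 minutes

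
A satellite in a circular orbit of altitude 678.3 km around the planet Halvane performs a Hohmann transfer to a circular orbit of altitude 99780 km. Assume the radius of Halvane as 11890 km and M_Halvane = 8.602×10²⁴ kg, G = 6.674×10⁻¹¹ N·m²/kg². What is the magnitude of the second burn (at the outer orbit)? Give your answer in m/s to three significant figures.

Δv ≈ 1250 m/s

μ = GM = 6.674×10⁻¹¹ × 8.602×10²⁴ = 5.741×10¹⁴ m³/s².
r₁ = 11890 + 678.3 = 12568 km = 1.2568×10⁷ m.
r₂ = 11890 + 99780 = 111670 km = 1.1167×10⁸ m.
Transfer ellipse a_t = (r₁ + r₂)/2 = 6.212×10⁷ m.
At r₁: circular v_c1 = √(μ/r₁) = 6759 m/s; transfer-periapsis v_p = √[μ(2/r₁ − 1/a_t)] = 9062 m/s.
At r₂: circular v_c2 = √(μ/r₂) = 2267 m/s; transfer-apoapsis v_a = √[μ(2/r₂ − 1/a_t)] = 1020 m/s.
Δv₂ = v_c2 − v_a = 1247 m/s.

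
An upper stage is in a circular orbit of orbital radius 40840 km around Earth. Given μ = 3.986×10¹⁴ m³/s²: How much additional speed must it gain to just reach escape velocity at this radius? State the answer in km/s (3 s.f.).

r = 40840 km = 4.084×10⁷ m.
Circular speed v_c = √(μ/r) = 3124 m/s.
Escape speed v_esc = √(2μ/r) = √2 × v_c = 4418 m/s.
Δv = v_esc − v_c = 1294 m/s = 1.294 km/s.

Δv ≈ 1.29 km/s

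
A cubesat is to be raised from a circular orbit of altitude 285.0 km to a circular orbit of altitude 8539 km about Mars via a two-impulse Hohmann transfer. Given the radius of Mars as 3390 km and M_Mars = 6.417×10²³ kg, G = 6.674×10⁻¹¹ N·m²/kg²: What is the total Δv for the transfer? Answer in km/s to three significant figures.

μ = GM = 6.674×10⁻¹¹ × 6.417×10²³ = 4.283×10¹³ m³/s².
r₁ = 3390 + 285.0 = 3675.0 km = 3.6750×10⁶ m.
r₂ = 3390 + 8539 = 11929 km = 1.1929×10⁷ m.
Transfer ellipse a_t = (r₁ + r₂)/2 = 7.802×10⁶ m.
At r₁: circular v_c1 = √(μ/r₁) = 3414 m/s; transfer-periapsis v_p = √[μ(2/r₁ − 1/a_t)] = 4221 m/s.
Δv₁ = v_p − v_c1 = 807.4 m/s.
At r₂: circular v_c2 = √(μ/r₂) = 1895 m/s; transfer-apoapsis v_a = √[μ(2/r₂ − 1/a_t)] = 1300 m/s.
Δv₂ = v_c2 − v_a = 594.4 m/s.
Total Δv = Δv₁ + Δv₂ = 1402 m/s = 1.402 km/s.

Δv_total ≈ 1.40 km/s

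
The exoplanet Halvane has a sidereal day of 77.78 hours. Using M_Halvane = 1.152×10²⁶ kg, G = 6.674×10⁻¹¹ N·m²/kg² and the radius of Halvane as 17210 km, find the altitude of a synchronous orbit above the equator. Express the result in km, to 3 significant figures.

μ = GM = 6.674×10⁻¹¹ × 1.152×10²⁶ = 7.688×10¹⁵ m³/s².
T = 77.78 hours = 2.800×10⁵ s.
A synchronous orbit has period T, so by Kepler's third law a = (μT²/4π²)^(1/3).
μT²/4π² = 7.688×10¹⁵ × (2.800×10⁵)² / 39.48 = 1.527×10²⁵ m³.
a = 2.481×10⁸ m = 2.4809×10⁵ km.
Altitude h = a − R = 2.4809×10⁵ − 17210 = 2.3088×10⁵ km.

h_sync ≈ 2.31×10⁵ km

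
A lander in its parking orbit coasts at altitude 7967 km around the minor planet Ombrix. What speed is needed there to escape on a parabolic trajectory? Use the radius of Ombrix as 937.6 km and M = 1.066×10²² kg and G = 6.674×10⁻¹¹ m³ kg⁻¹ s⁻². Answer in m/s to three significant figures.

μ = GM = 6.674×10⁻¹¹ × 1.066×10²² = 7.114×10¹¹ m³/s².
r = 937.6 + 7967 = 8904.6 km = 8.9046×10⁶ m.
Escape speed v_esc = √(2μ/r) = √(2 × 7.114×10¹¹ / 8.905×10⁶) = √(1.598×10⁵) = 399.7 m/s.

v_esc ≈ 400 m/s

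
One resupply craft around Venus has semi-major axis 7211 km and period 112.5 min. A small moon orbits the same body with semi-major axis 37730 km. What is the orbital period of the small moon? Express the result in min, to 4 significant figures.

Kepler's third law: T² ∝ a³, so T₂ = T₁ (a₂/a₁)^(3/2).
a₂/a₁ = 5.232, (a₂/a₁)^(3/2) = 11.97.
T₂ = 112.5 × 11.97 = 1346 min.

T₂ ≈ 1346 min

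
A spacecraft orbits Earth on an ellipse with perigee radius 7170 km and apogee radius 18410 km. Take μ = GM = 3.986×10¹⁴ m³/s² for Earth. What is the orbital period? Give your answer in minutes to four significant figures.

T ≈ 239.9 minutes

Semi-major axis a = (r_p + r_a)/2 = (7170.0 + 18410)/2 = 12790 km = 1.279×10⁷ m.
By Kepler's third law T = 2π√(a³/μ) = 2π × 2.291×10³ = 1.440×10⁴ s.
= 239.9 minutes.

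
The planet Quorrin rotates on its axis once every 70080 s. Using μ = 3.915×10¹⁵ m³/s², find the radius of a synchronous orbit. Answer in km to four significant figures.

A synchronous orbit has period T, so by Kepler's third law a = (μT²/4π²)^(1/3).
μT²/4π² = 3.915×10¹⁵ × (7.008×10⁴)² / 39.48 = 4.870×10²³ m³.
a = 7.868×10⁷ m = 78678 km.

r_sync ≈ 78680 km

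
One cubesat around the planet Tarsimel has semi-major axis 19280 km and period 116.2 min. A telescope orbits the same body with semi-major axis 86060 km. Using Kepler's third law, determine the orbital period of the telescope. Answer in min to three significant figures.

T₂ ≈ 1100 min

Kepler's third law: T² ∝ a³, so T₂ = T₁ (a₂/a₁)^(3/2).
a₂/a₁ = 4.464, (a₂/a₁)^(3/2) = 9.431.
T₂ = 116.2 × 9.431 = 1096 min.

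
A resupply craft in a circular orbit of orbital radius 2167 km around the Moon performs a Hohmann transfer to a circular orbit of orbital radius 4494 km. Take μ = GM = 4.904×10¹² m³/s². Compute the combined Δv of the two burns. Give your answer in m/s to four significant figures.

r₁ = 2167 km = 2.167×10⁶ m.
r₂ = 4494 km = 4.494×10⁶ m.
Transfer ellipse a_t = (r₁ + r₂)/2 = 3.330×10⁶ m.
At r₁: circular v_c1 = √(μ/r₁) = 1504 m/s; transfer-perilune v_p = √[μ(2/r₁ − 1/a_t)] = 1747 m/s.
Δv₁ = v_p − v_c1 = 243.1 m/s.
At r₂: circular v_c2 = √(μ/r₂) = 1045 m/s; transfer-apolune v_a = √[μ(2/r₂ − 1/a_t)] = 842.6 m/s.
Δv₂ = v_c2 − v_a = 202.0 m/s.
Total Δv = Δv₁ + Δv₂ = 445.1 m/s.

Δv_total ≈ 445.1 m/s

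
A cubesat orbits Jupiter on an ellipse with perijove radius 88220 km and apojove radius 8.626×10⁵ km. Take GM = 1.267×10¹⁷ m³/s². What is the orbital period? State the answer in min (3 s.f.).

T ≈ 3050 min

Semi-major axis a = (r_p + r_a)/2 = (88220 + 8.6260×10⁵)/2 = 4.7541×10⁵ km = 4.754×10⁸ m.
By Kepler's third law T = 2π√(a³/μ) = 2π × 2.912×10⁴ = 1.830×10⁵ s.
= 3050 min.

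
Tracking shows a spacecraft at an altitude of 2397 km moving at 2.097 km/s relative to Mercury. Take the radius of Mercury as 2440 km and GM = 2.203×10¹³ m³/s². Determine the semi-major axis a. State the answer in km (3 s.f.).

a ≈ 4680 km

r = 2440 + 2397 = 4837.0 km = 4.837×10⁶ m.
Vis-viva rearranged: 1/a = 2/r − v²/μ = 4.135×10⁻⁷ − 1.996×10⁻⁷ = 2.139×10⁻⁷ m⁻¹.
a = 4.676×10⁶ m = 4675.8 km.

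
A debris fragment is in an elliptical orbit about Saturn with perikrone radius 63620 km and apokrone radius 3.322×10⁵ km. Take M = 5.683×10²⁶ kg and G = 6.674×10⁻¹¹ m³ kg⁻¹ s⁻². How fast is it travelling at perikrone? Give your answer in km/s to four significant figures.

v ≈ 31.63 km/s

μ = GM = 6.674×10⁻¹¹ × 5.683×10²⁶ = 3.793×10¹⁶ m³/s².
Semi-major axis a = (r_p + r_a)/2 = 1.9791×10⁵ km = 1.979×10⁸ m.
Vis-viva: v² = μ(2/r − 1/a) = 3.793×10¹⁶ × (3.144×10⁻⁸ − 5.053×10⁻⁹) = 1.001×10⁹ m²/s².
v = 31630 m/s = 31.63 km/s.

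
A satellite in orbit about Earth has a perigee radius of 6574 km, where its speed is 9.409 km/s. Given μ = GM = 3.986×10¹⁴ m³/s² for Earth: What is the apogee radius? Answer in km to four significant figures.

r_p = 6.574×10⁶ m.
Specific energy ε = v²/2 − μ/r = -1.637×10⁷ J/kg, so a = −μ/(2ε) = 1.218×10⁷ m.
The apsides satisfy r_p + r_a = 2a, so the apogee radius is 2a − r_p = 1.778×10⁷ m = 17778 km.

apogee radius ≈ 17780 km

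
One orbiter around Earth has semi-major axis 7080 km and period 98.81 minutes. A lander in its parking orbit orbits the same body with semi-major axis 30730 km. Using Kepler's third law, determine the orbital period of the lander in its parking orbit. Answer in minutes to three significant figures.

Kepler's third law: T² ∝ a³, so T₂ = T₁ (a₂/a₁)^(3/2).
a₂/a₁ = 4.340, (a₂/a₁)^(3/2) = 9.043.
T₂ = 98.81 × 9.043 = 893.5 minutes.

T₂ ≈ 894 minutes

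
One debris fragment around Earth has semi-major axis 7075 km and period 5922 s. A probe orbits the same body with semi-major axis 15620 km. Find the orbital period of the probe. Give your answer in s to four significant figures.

T₂ ≈ 19430 s

Kepler's third law: T² ∝ a³, so T₂ = T₁ (a₂/a₁)^(3/2).
a₂/a₁ = 2.208, (a₂/a₁)^(3/2) = 3.280.
T₂ = 5922 × 3.280 = 19430 s.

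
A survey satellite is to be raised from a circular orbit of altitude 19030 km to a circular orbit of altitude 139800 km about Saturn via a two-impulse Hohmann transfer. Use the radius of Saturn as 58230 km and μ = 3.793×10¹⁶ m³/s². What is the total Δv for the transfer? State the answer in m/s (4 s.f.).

r₁ = 58230 + 19030 = 77260 km = 7.7260×10⁷ m.
r₂ = 58230 + 139800 = 198030 km = 1.9803×10⁸ m.
Transfer ellipse a_t = (r₁ + r₂)/2 = 1.376×10⁸ m.
At r₁: circular v_c1 = √(μ/r₁) = 22160 m/s; transfer-perikrone v_p = √[μ(2/r₁ − 1/a_t)] = 26580 m/s.
Δv₁ = v_p − v_c1 = 4419 m/s.
At r₂: circular v_c2 = √(μ/r₂) = 13840 m/s; transfer-apokrone v_a = √[μ(2/r₂ − 1/a_t)] = 10370 m/s.
Δv₂ = v_c2 − v_a = 3471 m/s.
Total Δv = Δv₁ + Δv₂ = 7890 m/s.

Δv_total ≈ 7890 m/s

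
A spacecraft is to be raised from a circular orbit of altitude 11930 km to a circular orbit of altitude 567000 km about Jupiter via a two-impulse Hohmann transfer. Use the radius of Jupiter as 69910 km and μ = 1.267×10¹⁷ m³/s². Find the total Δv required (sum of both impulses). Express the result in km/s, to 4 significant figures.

Δv_total ≈ 20.41 km/s

r₁ = 69910 + 11930 = 81840 km = 8.1840×10⁷ m.
r₂ = 69910 + 567000 = 636910 km = 6.3691×10⁸ m.
Transfer ellipse a_t = (r₁ + r₂)/2 = 3.594×10⁸ m.
At r₁: circular v_c1 = √(μ/r₁) = 39350 m/s; transfer-perijove v_p = √[μ(2/r₁ − 1/a_t)] = 52380 m/s.
Δv₁ = v_p − v_c1 = 13030 m/s.
At r₂: circular v_c2 = √(μ/r₂) = 14100 m/s; transfer-apojove v_a = √[μ(2/r₂ − 1/a_t)] = 6731 m/s.
Δv₂ = v_c2 − v_a = 7374 m/s.
Total Δv = Δv₁ + Δv₂ = 20410 m/s = 20.41 km/s.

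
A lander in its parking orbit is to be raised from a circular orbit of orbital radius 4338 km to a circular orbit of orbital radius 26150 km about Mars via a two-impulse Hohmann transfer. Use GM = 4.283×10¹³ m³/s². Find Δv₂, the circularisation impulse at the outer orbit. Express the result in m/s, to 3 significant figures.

r₁ = 4338 km = 4.338×10⁶ m.
r₂ = 26150 km = 2.615×10⁷ m.
Transfer ellipse a_t = (r₁ + r₂)/2 = 1.524×10⁷ m.
At r₁: circular v_c1 = √(μ/r₁) = 3142 m/s; transfer-periapsis v_p = √[μ(2/r₁ − 1/a_t)] = 4115 m/s.
At r₂: circular v_c2 = √(μ/r₂) = 1280 m/s; transfer-apoapsis v_a = √[μ(2/r₂ − 1/a_t)] = 682.7 m/s.
Δv₂ = v_c2 − v_a = 597.1 m/s.

Δv ≈ 597 m/s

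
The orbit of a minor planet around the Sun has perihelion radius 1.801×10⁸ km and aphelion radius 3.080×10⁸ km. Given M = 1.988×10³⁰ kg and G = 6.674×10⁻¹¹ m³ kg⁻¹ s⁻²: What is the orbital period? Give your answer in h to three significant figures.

μ = GM = 6.674×10⁻¹¹ × 1.988×10³⁰ = 1.327×10²⁰ m³/s².
Semi-major axis a = (r_p + r_a)/2 = (1.8010×10⁸ + 3.0800×10⁸)/2 = 2.4405×10⁸ km = 2.440×10¹¹ m.
By Kepler's third law T = 2π√(a³/μ) = 2π × 1.047×10⁷ = 6.577×10⁷ s.
= 18270 h.

T ≈ 18300 h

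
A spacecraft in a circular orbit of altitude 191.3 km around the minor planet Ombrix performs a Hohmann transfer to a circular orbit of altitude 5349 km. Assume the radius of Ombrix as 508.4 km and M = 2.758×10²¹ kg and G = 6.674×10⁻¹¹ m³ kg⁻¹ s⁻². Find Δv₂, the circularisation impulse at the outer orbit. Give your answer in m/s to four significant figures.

Δv ≈ 95.38 m/s

μ = GM = 6.674×10⁻¹¹ × 2.758×10²¹ = 1.841×10¹¹ m³/s².
r₁ = 508.4 + 191.3 = 699.70 km = 6.9970×10⁵ m.
r₂ = 508.4 + 5349 = 5857.4 km = 5.8574×10⁶ m.
Transfer ellipse a_t = (r₁ + r₂)/2 = 3.279×10⁶ m.
At r₁: circular v_c1 = √(μ/r₁) = 512.9 m/s; transfer-periapsis v_p = √[μ(2/r₁ − 1/a_t)] = 685.6 m/s.
At r₂: circular v_c2 = √(μ/r₂) = 177.3 m/s; transfer-apoapsis v_a = √[μ(2/r₂ − 1/a_t)] = 81.89 m/s.
Δv₂ = v_c2 − v_a = 95.38 m/s.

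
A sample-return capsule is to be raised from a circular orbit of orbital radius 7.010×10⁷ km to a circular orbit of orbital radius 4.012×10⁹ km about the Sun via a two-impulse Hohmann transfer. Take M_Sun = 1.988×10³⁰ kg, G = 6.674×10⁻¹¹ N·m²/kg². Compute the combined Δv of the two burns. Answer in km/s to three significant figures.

Δv_total ≈ 22.2 km/s

μ = GM = 6.674×10⁻¹¹ × 1.988×10³⁰ = 1.327×10²⁰ m³/s².
r₁ = 7.010×10⁷ km = 7.010×10¹⁰ m.
r₂ = 4.012×10⁹ km = 4.012×10¹² m.
Transfer ellipse a_t = (r₁ + r₂)/2 = 2.041×10¹² m.
At r₁: circular v_c1 = √(μ/r₁) = 43510 m/s; transfer-perihelion v_p = √[μ(2/r₁ − 1/a_t)] = 61000 m/s.
Δv₁ = v_p − v_c1 = 17490 m/s.
At r₂: circular v_c2 = √(μ/r₂) = 5751 m/s; transfer-aphelion v_a = √[μ(2/r₂ − 1/a_t)] = 1066 m/s.
Δv₂ = v_c2 − v_a = 4685 m/s.
Total Δv = Δv₁ + Δv₂ = 22170 m/s = 22.17 km/s.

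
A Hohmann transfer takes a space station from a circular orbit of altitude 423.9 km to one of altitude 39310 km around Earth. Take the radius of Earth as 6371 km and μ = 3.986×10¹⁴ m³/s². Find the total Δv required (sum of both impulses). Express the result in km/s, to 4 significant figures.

Δv_total ≈ 3.898 km/s

r₁ = 6371 + 423.9 = 6794.9 km = 6.7949×10⁶ m.
r₂ = 6371 + 39310 = 45681 km = 4.5681×10⁷ m.
Transfer ellipse a_t = (r₁ + r₂)/2 = 2.624×10⁷ m.
At r₁: circular v_c1 = √(μ/r₁) = 7659 m/s; transfer-perigee v_p = √[μ(2/r₁ − 1/a_t)] = 10110 m/s.
Δv₁ = v_p − v_c1 = 2447 m/s.
At r₂: circular v_c2 = √(μ/r₂) = 2954 m/s; transfer-apogee v_a = √[μ(2/r₂ − 1/a_t)] = 1503 m/s.
Δv₂ = v_c2 − v_a = 1451 m/s.
Total Δv = Δv₁ + Δv₂ = 3898 m/s = 3.898 km/s.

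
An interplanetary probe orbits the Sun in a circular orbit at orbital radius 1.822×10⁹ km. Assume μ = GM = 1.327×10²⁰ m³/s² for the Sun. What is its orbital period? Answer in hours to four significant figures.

r = 1.822×10⁹ km = 1.822×10¹² m.
Kepler's third law: T = 2π√(r³/μ) = 2π√((1.822×10¹²)³ / 1.327×10²⁰).
r³/μ = 4.558×10¹⁶ s², so T = 2π × 2.135×10⁸ = 1.341×10⁹ s.
Converting: 1.341×10⁹ s ÷ 3600 = 3.726×10⁵ hours.

T ≈ 372600 hours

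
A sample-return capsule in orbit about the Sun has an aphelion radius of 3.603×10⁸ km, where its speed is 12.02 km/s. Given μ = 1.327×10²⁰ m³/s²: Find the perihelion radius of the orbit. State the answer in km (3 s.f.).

r_a = 3.603×10¹¹ m.
Specific energy ε = v²/2 − μ/r = -2.961×10⁸ J/kg, so a = −μ/(2ε) = 2.241×10¹¹ m.
The apsides satisfy r_p + r_a = 2a, so the perihelion radius is 2a − r_a = 8.791×10¹⁰ m = 8.7914×10⁷ km.

perihelion radius ≈ 8.79×10⁷ km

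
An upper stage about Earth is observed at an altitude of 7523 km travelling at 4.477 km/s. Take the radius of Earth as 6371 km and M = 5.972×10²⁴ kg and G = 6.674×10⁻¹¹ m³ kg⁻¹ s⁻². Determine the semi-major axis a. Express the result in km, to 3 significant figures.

μ = GM = 6.674×10⁻¹¹ × 5.972×10²⁴ = 3.986×10¹⁴ m³/s².
r = 6371 + 7523 = 13894 km = 1.389×10⁷ m.
Vis-viva rearranged: 1/a = 2/r − v²/μ = 1.439×10⁻⁷ − 5.029×10⁻⁸ = 9.366×10⁻⁸ m⁻¹.
a = 1.068×10⁷ m = 10677 km.

a ≈ 10700 km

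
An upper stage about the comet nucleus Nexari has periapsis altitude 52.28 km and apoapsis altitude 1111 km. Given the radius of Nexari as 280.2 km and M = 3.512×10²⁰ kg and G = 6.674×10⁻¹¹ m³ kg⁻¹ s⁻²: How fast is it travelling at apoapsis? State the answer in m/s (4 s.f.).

v ≈ 80.62 m/s

μ = GM = 6.674×10⁻¹¹ × 3.512×10²⁰ = 2.344×10¹⁰ m³/s².
r_p = 280.2 + 52.28 = 332.48 km = 3.3248×10⁵ m.
r_a = 280.2 + 1111 = 1391.2 km = 1.3912×10⁶ m.
Semi-major axis a = (r_p + r_a)/2 = 861.84 km = 8.618×10⁵ m.
Vis-viva: v² = μ(2/r − 1/a) = 2.344×10¹⁰ × (1.438×10⁻⁶ − 1.160×10⁻⁶) = 6.500×10³ m²/s².
v = 80.62 m/s.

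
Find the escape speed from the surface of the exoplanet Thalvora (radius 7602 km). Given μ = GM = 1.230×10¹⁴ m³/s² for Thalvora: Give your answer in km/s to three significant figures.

v_esc ≈ 5.69 km/s

r = R = 7.602×10⁶ m.
Escape speed v_esc = √(2μ/r) = √(2 × 1.230×10¹⁴ / 7.602×10⁶) = √(3.236×10⁷) = 5689 m/s.
= 5.689 km/s.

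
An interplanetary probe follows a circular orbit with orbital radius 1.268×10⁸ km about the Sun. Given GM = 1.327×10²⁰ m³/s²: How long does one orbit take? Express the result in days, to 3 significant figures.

T ≈ 285 days

r = 1.268×10⁸ km = 1.268×10¹¹ m.
Kepler's third law: T = 2π√(r³/μ) = 2π√((1.268×10¹¹)³ / 1.327×10²⁰).
r³/μ = 1.536×10¹³ s², so T = 2π × 3.920×10⁶ = 2.463×10⁷ s.
Converting: 2.463×10⁷ s ÷ 86400 = 285.0 days.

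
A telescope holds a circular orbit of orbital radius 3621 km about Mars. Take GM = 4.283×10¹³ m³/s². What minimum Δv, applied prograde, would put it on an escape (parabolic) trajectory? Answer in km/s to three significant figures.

r = 3621 km = 3.621×10⁶ m.
Circular speed v_c = √(μ/r) = 3439 m/s.
Escape speed v_esc = √(2μ/r) = √2 × v_c = 4864 m/s.
Δv = v_esc − v_c = 1425 m/s = 1.425 km/s.

Δv ≈ 1.42 km/s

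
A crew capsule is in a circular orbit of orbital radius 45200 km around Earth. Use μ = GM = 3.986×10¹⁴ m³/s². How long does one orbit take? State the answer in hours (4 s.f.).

r = 45200 km = 4.520×10⁷ m.
Kepler's third law: T = 2π√(r³/μ) = 2π√((4.520×10⁷)³ / 3.986×10¹⁴).
r³/μ = 2.317×10⁸ s², so T = 2π × 1.522×10⁴ = 9.564×10⁴ s.
Converting: 9.564×10⁴ s ÷ 3600 = 26.57 hours.

T ≈ 26.57 hours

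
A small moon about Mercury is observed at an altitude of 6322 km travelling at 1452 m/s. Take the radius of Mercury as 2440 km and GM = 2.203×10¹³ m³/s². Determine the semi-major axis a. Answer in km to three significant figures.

a ≈ 7540 km

r = 2440 + 6322 = 8762.0 km = 8.762×10⁶ m.
Vis-viva rearranged: 1/a = 2/r − v²/μ = 2.283×10⁻⁷ − 9.570×10⁻⁸ = 1.326×10⁻⁷ m⁻¹.
a = 7.544×10⁶ m = 7543.9 km.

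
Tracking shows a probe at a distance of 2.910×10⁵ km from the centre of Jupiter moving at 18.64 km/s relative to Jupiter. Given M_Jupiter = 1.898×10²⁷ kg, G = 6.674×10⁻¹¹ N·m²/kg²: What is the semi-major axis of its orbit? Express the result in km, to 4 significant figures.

a ≈ 2.421×10⁵ km

μ = GM = 6.674×10⁻¹¹ × 1.898×10²⁷ = 1.267×10¹⁷ m³/s².
r = 2.910×10⁸ m.
Specific orbital energy ε = v²/2 − μ/r = (18640)²/2 − 1.267×10¹⁷/2.910×10⁸ = -2.616×10⁸ J/kg.
Since ε = −μ/(2a), a = −μ/(2ε) = 2.421×10⁸ m = 2.4213×10⁵ km.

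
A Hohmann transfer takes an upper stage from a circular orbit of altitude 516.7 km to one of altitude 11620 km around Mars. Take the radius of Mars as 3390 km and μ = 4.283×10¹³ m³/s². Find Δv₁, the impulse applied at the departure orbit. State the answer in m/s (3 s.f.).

r₁ = 3390 + 516.7 = 3906.7 km = 3.9067×10⁶ m.
r₂ = 3390 + 11620 = 15010 km = 1.5010×10⁷ m.
Transfer ellipse a_t = (r₁ + r₂)/2 = 9.458×10⁶ m.
At r₁: circular v_c1 = √(μ/r₁) = 3311 m/s; transfer-periapsis v_p = √[μ(2/r₁ − 1/a_t)] = 4171 m/s.
Δv₁ = v_p − v_c1 = 860.0 m/s.

Δv ≈ 860 m/s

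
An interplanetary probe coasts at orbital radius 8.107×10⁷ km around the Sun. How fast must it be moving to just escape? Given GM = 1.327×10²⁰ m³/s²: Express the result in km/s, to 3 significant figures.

v_esc ≈ 57.2 km/s

r = 8.107×10⁷ km = 8.107×10¹⁰ m.
Escape speed v_esc = √(2μ/r) = √(2 × 1.327×10²⁰ / 8.107×10¹⁰) = √(3.274×10⁹) = 57220 m/s.
= 57.22 km/s.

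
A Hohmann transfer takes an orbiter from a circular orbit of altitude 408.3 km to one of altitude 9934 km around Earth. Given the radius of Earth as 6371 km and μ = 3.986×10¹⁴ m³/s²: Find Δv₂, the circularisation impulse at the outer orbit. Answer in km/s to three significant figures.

r₁ = 6371 + 408.3 = 6779.3 km = 6.7793×10⁶ m.
r₂ = 6371 + 9934 = 16305 km = 1.6305×10⁷ m.
Transfer ellipse a_t = (r₁ + r₂)/2 = 1.154×10⁷ m.
At r₁: circular v_c1 = √(μ/r₁) = 7668 m/s; transfer-perigee v_p = √[μ(2/r₁ − 1/a_t)] = 9114 m/s.
At r₂: circular v_c2 = √(μ/r₂) = 4944 m/s; transfer-apogee v_a = √[μ(2/r₂ − 1/a_t)] = 3789 m/s.
Δv₂ = v_c2 − v_a = 1155 m/s.
= 1.155 km/s.

Δv ≈ 1.16 km/s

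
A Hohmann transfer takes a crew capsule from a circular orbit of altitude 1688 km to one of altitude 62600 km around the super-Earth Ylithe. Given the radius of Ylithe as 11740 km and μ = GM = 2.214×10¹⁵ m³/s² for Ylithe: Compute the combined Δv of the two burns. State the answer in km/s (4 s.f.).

r₁ = 11740 + 1688 = 13428 km = 1.3428×10⁷ m.
r₂ = 11740 + 62600 = 74340 km = 7.4340×10⁷ m.
Transfer ellipse a_t = (r₁ + r₂)/2 = 4.388×10⁷ m.
At r₁: circular v_c1 = √(μ/r₁) = 12840 m/s; transfer-periapsis v_p = √[μ(2/r₁ − 1/a_t)] = 16710 m/s.
Δv₁ = v_p − v_c1 = 3872 m/s.
At r₂: circular v_c2 = √(μ/r₂) = 5457 m/s; transfer-apoapsis v_a = √[μ(2/r₂ − 1/a_t)] = 3019 m/s.
Δv₂ = v_c2 − v_a = 2439 m/s.
Total Δv = Δv₁ + Δv₂ = 6310 m/s = 6.310 km/s.

Δv_total ≈ 6.310 km/s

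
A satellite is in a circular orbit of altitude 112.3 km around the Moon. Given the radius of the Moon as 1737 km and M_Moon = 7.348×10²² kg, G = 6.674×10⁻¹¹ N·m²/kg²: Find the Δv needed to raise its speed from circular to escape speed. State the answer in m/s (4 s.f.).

μ = GM = 6.674×10⁻¹¹ × 7.348×10²² = 4.904×10¹² m³/s².
r = 1737 + 112.3 = 1849.3 km = 1.8493×10⁶ m.
Circular speed v_c = √(μ/r) = 1628 m/s.
Escape speed v_esc = √(2μ/r) = √2 × v_c = 2303 m/s.
Δv = v_esc − v_c = 674.5 m/s.

Δv ≈ 674.5 m/s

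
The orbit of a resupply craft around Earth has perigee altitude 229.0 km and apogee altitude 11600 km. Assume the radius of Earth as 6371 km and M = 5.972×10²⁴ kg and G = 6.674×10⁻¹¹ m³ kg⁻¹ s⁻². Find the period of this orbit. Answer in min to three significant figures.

T ≈ 226 min

μ = GM = 6.674×10⁻¹¹ × 5.972×10²⁴ = 3.986×10¹⁴ m³/s².
r_p = 6371 + 229.0 = 6600.0 km = 6.6000×10⁶ m.
r_a = 6371 + 11600 = 17971 km = 1.7971×10⁷ m.
Semi-major axis a = (r_p + r_a)/2 = (6600.0 + 17971)/2 = 12286 km = 1.229×10⁷ m.
By Kepler's third law T = 2π√(a³/μ) = 2π × 2.157×10³ = 1.355×10⁴ s.
= 225.9 min.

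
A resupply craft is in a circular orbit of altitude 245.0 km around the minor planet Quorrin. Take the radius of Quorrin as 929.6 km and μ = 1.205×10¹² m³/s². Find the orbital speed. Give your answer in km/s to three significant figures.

v ≈ 1.01 km/s

r = 929.6 + 245.0 = 1174.6 km = 1.1746×10⁶ m.
For a circular orbit v = √(μ/r) = √(1.205×10¹² / 1.175×10⁶) = √(1.026×10⁶) = 1013 m/s.
That is 1.013 km/s.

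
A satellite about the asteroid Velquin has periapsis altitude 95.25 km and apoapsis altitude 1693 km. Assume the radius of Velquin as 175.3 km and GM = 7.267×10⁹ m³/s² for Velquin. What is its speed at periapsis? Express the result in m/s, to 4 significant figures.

v ≈ 216.6 m/s

r_p = 175.3 + 95.25 = 270.55 km = 2.7055×10⁵ m.
r_a = 175.3 + 1693 = 1868.3 km = 1.8683×10⁶ m.
Semi-major axis a = (r_p + r_a)/2 = 1069.4 km = 1.069×10⁶ m.
Vis-viva: v² = μ(2/r − 1/a) = 7.267×10⁹ × (7.392×10⁻⁶ − 9.351×10⁻⁷) = 4.692×10⁴ m²/s².
v = 216.6 m/s.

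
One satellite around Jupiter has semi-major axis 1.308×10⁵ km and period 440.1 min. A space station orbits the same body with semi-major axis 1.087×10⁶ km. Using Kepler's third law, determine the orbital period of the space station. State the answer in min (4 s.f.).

T₂ ≈ 10540 min

Kepler's third law: T² ∝ a³, so T₂ = T₁ (a₂/a₁)^(3/2).
a₂/a₁ = 8.310, (a₂/a₁)^(3/2) = 23.96.
T₂ = 440.1 × 23.96 = 10540 min.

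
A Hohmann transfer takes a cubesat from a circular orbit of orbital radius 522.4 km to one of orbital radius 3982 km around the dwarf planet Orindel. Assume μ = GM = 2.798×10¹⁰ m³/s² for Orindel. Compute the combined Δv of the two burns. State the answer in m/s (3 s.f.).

Δv_total ≈ 120 m/s

r₁ = 522.4 km = 5.224×10⁵ m.
r₂ = 3982 km = 3.982×10⁶ m.
Transfer ellipse a_t = (r₁ + r₂)/2 = 2.252×10⁶ m.
At r₁: circular v_c1 = √(μ/r₁) = 231.4 m/s; transfer-periapsis v_p = √[μ(2/r₁ − 1/a_t)] = 307.7 m/s.
Δv₁ = v_p − v_c1 = 76.30 m/s.
At r₂: circular v_c2 = √(μ/r₂) = 83.82 m/s; transfer-apoapsis v_a = √[μ(2/r₂ − 1/a_t)] = 40.37 m/s.
Δv₂ = v_c2 − v_a = 43.45 m/s.
Total Δv = Δv₁ + Δv₂ = 119.8 m/s.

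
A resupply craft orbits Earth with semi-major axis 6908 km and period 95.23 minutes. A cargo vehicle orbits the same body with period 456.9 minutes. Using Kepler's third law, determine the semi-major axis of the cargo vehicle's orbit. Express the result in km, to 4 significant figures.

a₂ ≈ 19650 km

Kepler's third law: a³ ∝ T², so a₂ = a₁ (T₂/T₁)^(2/3).
T₂/T₁ = 4.798, (T₂/T₁)^(2/3) = 2.845.
a₂ = 6908 × 2.845 = 19650 km.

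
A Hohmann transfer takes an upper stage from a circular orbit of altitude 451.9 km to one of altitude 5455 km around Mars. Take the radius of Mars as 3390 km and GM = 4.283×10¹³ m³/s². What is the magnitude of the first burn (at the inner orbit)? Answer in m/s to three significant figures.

Δv ≈ 604 m/s

r₁ = 3390 + 451.9 = 3841.9 km = 3.8419×10⁶ m.
r₂ = 3390 + 5455 = 8845.0 km = 8.8450×10⁶ m.
Transfer ellipse a_t = (r₁ + r₂)/2 = 6.343×10⁶ m.
At r₁: circular v_c1 = √(μ/r₁) = 3339 m/s; transfer-periapsis v_p = √[μ(2/r₁ − 1/a_t)] = 3943 m/s.
Δv₁ = v_p − v_c1 = 603.8 m/s.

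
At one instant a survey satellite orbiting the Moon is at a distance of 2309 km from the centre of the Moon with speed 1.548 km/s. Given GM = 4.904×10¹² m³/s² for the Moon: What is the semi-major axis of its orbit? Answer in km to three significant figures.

a ≈ 2650 km

r = 2.309×10⁶ m.
Vis-viva rearranged: 1/a = 2/r − v²/μ = 8.662×10⁻⁷ − 4.886×10⁻⁷ = 3.775×10⁻⁷ m⁻¹.
a = 2.649×10⁶ m = 2648.8 km.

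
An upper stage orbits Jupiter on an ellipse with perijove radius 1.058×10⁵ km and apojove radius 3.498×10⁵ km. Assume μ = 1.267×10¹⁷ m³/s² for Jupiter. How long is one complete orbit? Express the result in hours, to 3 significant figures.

Semi-major axis a = (r_p + r_a)/2 = (1.0580×10⁵ + 3.4980×10⁵)/2 = 2.2780×10⁵ km = 2.278×10⁸ m.
By Kepler's third law T = 2π√(a³/μ) = 2π × 9.659×10³ = 6.069×10⁴ s.
= 16.86 hours.

T ≈ 16.9 hours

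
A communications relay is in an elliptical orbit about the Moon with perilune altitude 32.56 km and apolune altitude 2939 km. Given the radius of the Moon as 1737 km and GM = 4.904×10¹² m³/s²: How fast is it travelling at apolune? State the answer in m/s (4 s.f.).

v ≈ 758.8 m/s

r_p = 1737 + 32.56 = 1769.6 km = 1.7696×10⁶ m.
r_a = 1737 + 2939 = 4676.0 km = 4.6760×10⁶ m.
Semi-major axis a = (r_p + r_a)/2 = 3222.8 km = 3.223×10⁶ m.
Vis-viva: v² = μ(2/r − 1/a) = 4.904×10¹² × (4.277×10⁻⁷ − 3.103×10⁻⁷) = 5.759×10⁵ m²/s².
v = 758.8 m/s.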